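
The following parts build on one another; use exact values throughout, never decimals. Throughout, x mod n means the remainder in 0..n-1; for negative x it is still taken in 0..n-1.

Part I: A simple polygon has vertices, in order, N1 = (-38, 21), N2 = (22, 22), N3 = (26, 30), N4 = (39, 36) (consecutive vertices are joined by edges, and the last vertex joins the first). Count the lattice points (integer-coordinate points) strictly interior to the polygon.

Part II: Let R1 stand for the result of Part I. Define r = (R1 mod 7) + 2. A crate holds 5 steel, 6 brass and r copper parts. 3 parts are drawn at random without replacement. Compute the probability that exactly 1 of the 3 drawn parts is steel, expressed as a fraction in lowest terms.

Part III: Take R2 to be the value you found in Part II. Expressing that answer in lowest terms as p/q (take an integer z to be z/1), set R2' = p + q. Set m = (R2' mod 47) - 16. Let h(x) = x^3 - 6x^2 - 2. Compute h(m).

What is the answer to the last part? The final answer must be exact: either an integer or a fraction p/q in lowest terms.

-83

Part I: cross terms: (-38*22 - 22*21)=-1298, (22*30 - 26*22)=88, (26*36 - 39*30)=-234, (39*21 - -38*36)=2187; twice the area = |743| = 743; area = 743/2; boundary points = 1 + 4 + 1 + 1 = 7; strictly interior points = area - boundary/2 + 1 = 369; answer 369
Part II: R1 = 369; r = 7; total draws C(18,3) = 816; favorable C(5,1)*C(13,2) = 390; P = 65/136; answer 65/136
Part III: R2 = 65/136; threaded value p + q = 201; m = -3; 1*(-3)^3 - 6*(-3)^2 - 2 = (-27) + (-54) + (-2) = -83; answer -83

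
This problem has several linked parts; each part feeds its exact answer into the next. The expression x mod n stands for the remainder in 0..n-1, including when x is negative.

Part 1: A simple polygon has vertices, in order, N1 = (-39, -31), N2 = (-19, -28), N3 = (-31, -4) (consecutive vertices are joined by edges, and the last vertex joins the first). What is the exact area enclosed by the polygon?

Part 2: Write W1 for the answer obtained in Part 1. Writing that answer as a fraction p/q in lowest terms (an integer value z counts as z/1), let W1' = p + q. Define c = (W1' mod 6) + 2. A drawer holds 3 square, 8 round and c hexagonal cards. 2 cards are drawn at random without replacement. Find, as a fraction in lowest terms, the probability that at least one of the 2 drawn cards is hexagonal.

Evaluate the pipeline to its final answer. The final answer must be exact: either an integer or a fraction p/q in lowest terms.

36/91

Part 1: cross terms: (-39*-28 - -19*-31)=503, (-19*-4 - -31*-28)=-792, (-31*-31 - -39*-4)=805; twice the area = |516| = 516; area = 258; answer 258
Part 2: W1 = 258; threaded value p + q = 259; c = 3; total draws C(14,2) = 91; complement C(11,2) = 55; favorable 91 - 55 = 36; P = 36/91; answer 36/91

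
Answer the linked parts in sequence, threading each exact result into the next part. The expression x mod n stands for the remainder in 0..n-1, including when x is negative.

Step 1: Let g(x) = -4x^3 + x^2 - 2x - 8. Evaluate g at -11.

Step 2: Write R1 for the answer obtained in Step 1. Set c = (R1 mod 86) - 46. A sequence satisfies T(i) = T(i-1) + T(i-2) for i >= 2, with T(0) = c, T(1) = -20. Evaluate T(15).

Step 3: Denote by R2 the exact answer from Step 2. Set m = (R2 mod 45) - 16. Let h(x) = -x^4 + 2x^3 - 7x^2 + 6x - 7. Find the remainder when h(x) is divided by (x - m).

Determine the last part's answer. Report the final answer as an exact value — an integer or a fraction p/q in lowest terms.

-75623

Step 1: -4*(-11)^3 + 1*(-11)^2 - 2*(-11)^1 - 8 = (5324) + (121) + (22) + (-8) = 5459; answer 5459
Step 2: R1 = 5459; c = -5; T(2) = 1*(-20) + 1*(-5) = -25; iterating: T(2)=-25, T(3)=-45, T(4)=-70, T(5)=-115, T(6)=-185, T(7)=-300, T(8)=-485, T(9)=-785, T(10)=-1270, T(11)=-2055, T(12)=-3325, T(13)=-5380, T(14)=-8705, T(15)=-14085; answer -14085
Step 3: R2 = -14085; m = -16; remainder = value at the root: -1*(-16)^4 + 2*(-16)^3 - 7*(-16)^2 + 6*(-16)^1 - 7 = (-65536) + (-8192) + (-1792) + (-96) + (-7) = -75623; answer -75623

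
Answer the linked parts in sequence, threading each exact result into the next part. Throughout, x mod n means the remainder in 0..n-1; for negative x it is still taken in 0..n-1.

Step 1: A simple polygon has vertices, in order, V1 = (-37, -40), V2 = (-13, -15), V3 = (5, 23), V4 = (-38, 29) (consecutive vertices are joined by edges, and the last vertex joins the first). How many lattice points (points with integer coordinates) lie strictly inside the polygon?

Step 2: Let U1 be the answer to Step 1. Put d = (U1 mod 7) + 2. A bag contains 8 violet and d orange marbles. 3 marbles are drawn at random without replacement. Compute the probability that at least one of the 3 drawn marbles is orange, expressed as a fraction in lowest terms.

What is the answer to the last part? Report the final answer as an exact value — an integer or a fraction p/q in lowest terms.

41/55

Step 1: cross terms: (-37*-15 - -13*-40)=35, (-13*23 - 5*-15)=-224, (5*29 - -38*23)=1019, (-38*-40 - -37*29)=2593; twice the area = |3423| = 3423; area = 3423/2; boundary points = 1 + 2 + 1 + 1 = 5; strictly interior points = area - boundary/2 + 1 = 1710; answer 1710
Step 2: U1 = 1710; d = 4; total draws C(12,3) = 220; complement C(8,3) = 56; favorable 220 - 56 = 164; P = 41/55; answer 41/55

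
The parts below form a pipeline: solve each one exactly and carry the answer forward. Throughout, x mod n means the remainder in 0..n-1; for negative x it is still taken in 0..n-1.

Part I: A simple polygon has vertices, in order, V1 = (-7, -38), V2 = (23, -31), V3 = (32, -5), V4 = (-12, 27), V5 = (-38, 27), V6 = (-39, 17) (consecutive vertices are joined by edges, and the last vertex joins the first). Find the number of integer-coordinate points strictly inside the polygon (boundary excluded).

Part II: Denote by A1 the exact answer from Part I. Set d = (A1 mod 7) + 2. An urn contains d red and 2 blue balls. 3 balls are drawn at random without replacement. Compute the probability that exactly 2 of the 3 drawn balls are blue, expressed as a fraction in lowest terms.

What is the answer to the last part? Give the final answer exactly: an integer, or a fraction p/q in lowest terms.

1/5

Part I: cross terms: (-7*-31 - 23*-38)=1091, (23*-5 - 32*-31)=877, (32*27 - -12*-5)=804, (-12*27 - -38*27)=702, (-38*17 - -39*27)=407, (-39*-38 - -7*17)=1601; twice the area = |5482| = 5482; area = 2741; boundary points = 1 + 1 + 4 + 26 + 1 + 1 = 34; strictly interior points = area - boundary/2 + 1 = 2725; answer 2725
Part II: A1 = 2725; d = 4; total draws C(6,3) = 20; favorable C(2,2)*C(4,1) = 4; P = 1/5; answer 1/5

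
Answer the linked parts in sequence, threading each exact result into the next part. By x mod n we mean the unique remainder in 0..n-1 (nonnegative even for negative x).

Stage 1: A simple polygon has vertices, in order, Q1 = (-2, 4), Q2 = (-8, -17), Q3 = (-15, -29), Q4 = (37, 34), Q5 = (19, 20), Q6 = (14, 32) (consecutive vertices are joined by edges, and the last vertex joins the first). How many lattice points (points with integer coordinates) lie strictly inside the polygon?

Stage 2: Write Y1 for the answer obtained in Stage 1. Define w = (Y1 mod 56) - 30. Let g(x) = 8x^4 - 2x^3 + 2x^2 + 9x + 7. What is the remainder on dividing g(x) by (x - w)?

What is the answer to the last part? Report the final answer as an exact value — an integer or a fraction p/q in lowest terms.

1575070

Stage 1: cross terms: (-2*-17 - -8*4)=66, (-8*-29 - -15*-17)=-23, (-15*34 - 37*-29)=563, (37*20 - 19*34)=94, (19*32 - 14*20)=328, (14*4 - -2*32)=120; twice the area = |1148| = 1148; area = 574; boundary points = 3 + 1 + 1 + 2 + 1 + 4 = 12; strictly interior points = area - boundary/2 + 1 = 569; answer 569
Stage 2: Y1 = 569; w = -21; remainder = value at the root: 8*(-21)^4 - 2*(-21)^3 + 2*(-21)^2 + 9*(-21)^1 + 7 = (1555848) + (18522) + (882) + (-189) + (7) = 1575070; answer 1575070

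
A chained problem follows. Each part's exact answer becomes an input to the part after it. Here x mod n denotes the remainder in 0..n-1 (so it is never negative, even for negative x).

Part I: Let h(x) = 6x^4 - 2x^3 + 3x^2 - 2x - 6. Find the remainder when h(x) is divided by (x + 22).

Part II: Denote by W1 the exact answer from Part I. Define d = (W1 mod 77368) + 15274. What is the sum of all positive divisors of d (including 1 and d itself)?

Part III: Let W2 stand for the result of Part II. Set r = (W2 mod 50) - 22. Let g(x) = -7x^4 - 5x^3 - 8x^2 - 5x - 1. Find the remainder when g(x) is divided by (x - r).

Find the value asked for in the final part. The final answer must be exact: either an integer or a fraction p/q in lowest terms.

Part I: remainder = value at the root: 6*(-22)^4 - 2*(-22)^3 + 3*(-22)^2 - 2*(-22)^1 - 6 = (1405536) + (21296) + (1452) + (44) + (-6) = 1428322; answer 1428322
Part II: W1 = 1428322; d = 50972; 50972 = 2^2 * 12743; sigma = (1 + 2 + 4) * (1 + 12743) = 7 * 12744 = 89208; answer 89208
Part III: W2 = 89208; r = -14; remainder = value at the root: -7*(-14)^4 - 5*(-14)^3 - 8*(-14)^2 - 5*(-14)^1 - 1 = (-268912) + (13720) + (-1568) + (70) + (-1) = -256691; answer -256691

-256691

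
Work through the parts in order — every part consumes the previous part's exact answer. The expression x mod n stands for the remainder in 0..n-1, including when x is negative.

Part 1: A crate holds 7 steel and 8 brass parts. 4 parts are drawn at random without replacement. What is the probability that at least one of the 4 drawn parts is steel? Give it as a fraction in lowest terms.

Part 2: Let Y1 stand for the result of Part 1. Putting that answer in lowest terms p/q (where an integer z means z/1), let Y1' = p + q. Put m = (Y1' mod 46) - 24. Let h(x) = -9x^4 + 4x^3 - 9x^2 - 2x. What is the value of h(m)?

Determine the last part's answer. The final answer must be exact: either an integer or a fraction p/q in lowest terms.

Part 1: total draws C(15,4) = 1365; complement C(8,4) = 70; favorable 1365 - 70 = 1295; P = 37/39; answer 37/39
Part 2: Y1 = 37/39; threaded value p + q = 76; m = 6; -9*(6)^4 + 4*(6)^3 - 9*(6)^2 - 2*(6)^1 = (-11664) + (864) + (-324) + (-12) = -11136; answer -11136

-11136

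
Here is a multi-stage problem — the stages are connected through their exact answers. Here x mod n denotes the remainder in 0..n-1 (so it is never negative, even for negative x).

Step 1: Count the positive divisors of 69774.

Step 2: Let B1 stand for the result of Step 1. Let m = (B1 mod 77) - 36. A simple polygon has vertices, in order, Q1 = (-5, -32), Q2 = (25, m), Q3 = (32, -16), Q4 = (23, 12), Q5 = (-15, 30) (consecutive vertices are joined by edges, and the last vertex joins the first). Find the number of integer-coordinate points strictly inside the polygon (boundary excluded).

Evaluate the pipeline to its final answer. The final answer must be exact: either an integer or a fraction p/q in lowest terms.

Step 1: 69774 = 2 * 3 * 29 * 401; number of divisors = (1+1) * (1+1) * (1+1) * (1+1) = 16; answer 16
Step 2: B1 = 16; m = -20; cross terms: (-5*-20 - 25*-32)=900, (25*-16 - 32*-20)=240, (32*12 - 23*-16)=752, (23*30 - -15*12)=870, (-15*-32 - -5*30)=630; twice the area = |3392| = 3392; area = 1696; boundary points = 6 + 1 + 1 + 2 + 2 = 12; strictly interior points = area - boundary/2 + 1 = 1691; answer 1691

1691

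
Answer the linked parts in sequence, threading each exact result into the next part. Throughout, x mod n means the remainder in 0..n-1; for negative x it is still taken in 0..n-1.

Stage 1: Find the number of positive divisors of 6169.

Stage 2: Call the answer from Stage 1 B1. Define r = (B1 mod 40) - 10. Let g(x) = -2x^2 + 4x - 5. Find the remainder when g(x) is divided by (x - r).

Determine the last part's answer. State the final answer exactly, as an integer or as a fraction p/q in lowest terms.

-101

Stage 1: 6169 = 31 * 199; number of divisors = (1+1) * (1+1) = 4; answer 4
Stage 2: B1 = 4; r = -6; remainder = value at the root: -2*(-6)^2 + 4*(-6)^1 - 5 = (-72) + (-24) + (-5) = -101; answer -101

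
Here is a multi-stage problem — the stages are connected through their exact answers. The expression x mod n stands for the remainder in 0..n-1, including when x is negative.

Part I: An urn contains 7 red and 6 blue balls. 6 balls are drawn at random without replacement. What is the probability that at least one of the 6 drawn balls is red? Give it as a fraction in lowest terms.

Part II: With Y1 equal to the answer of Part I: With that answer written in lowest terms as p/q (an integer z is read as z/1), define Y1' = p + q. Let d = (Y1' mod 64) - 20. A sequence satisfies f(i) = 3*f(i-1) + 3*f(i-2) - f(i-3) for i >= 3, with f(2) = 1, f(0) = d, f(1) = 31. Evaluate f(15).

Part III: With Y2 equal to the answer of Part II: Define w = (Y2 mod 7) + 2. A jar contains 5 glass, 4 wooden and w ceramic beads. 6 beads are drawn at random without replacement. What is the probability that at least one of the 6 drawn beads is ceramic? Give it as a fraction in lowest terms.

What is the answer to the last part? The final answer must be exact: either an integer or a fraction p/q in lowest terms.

136/143

Part I: total draws C(13,6) = 1716; complement C(6,6) = 1; favorable 1716 - 1 = 1715; P = 1715/1716; answer 1715/1716
Part II: Y1 = 1715/1716; threaded value p + q = 3431; d = 19; f(3) = 3*(1) + 3*(31) - 1*(19) = 77; iterating: f(3)=77, f(4)=203, f(5)=839, f(6)=3049, f(7)=11461, f(8)=42691, f(9)=159407, f(10)=594833, f(11)=2220029, f(12)=8285179, f(13)=30920791, f(14)=115397881, f(15)=430670837; answer 430670837
Part III: Y2 = 430670837; w = 4; total draws C(13,6) = 1716; complement C(9,6) = 84; favorable 1716 - 84 = 1632; P = 136/143; answer 136/143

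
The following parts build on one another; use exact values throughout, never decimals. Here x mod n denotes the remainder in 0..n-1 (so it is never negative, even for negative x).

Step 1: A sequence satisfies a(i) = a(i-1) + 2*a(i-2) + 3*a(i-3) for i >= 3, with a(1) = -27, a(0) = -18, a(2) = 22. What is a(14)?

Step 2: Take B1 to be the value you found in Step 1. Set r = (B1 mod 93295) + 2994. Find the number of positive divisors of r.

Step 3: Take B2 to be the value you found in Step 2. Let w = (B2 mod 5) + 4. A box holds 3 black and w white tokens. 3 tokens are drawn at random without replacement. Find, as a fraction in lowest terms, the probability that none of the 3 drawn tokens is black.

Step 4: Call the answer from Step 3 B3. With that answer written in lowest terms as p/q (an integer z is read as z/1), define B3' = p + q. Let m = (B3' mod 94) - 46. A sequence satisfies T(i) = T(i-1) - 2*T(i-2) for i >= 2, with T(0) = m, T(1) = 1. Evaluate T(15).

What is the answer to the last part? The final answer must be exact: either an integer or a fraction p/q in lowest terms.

-2819

Step 1: a(3) = 1*(22) + 2*(-27) + 3*(-18) = -86; iterating: a(3)=-86, a(4)=-123, a(5)=-229, a(6)=-733, a(7)=-1560, a(8)=-3713, a(9)=-9032, a(10)=-21138, a(11)=-50341, a(12)=-119713, a(13)=-283809, a(14)=-674258; answer -674258
Step 2: B1 = -674258; r = 75096; 75096 = 2^3 * 3^2 * 7 * 149; number of divisors = (3+1) * (2+1) * (1+1) * (1+1) = 48; answer 48
Step 3: B2 = 48; w = 7; total draws C(10,3) = 120; favorable C(7,3) = 35; P = 7/24; answer 7/24
Step 4: B3 = 7/24; threaded value p + q = 31; m = -15; T(2) = 1*(1) - 2*(-15) = 31; iterating: T(2)=31, T(3)=29, T(4)=-33, T(5)=-91, T(6)=-25, T(7)=157, T(8)=207, T(9)=-107, T(10)=-521, T(11)=-307, T(12)=735, T(13)=1349, T(14)=-121, T(15)=-2819; answer -2819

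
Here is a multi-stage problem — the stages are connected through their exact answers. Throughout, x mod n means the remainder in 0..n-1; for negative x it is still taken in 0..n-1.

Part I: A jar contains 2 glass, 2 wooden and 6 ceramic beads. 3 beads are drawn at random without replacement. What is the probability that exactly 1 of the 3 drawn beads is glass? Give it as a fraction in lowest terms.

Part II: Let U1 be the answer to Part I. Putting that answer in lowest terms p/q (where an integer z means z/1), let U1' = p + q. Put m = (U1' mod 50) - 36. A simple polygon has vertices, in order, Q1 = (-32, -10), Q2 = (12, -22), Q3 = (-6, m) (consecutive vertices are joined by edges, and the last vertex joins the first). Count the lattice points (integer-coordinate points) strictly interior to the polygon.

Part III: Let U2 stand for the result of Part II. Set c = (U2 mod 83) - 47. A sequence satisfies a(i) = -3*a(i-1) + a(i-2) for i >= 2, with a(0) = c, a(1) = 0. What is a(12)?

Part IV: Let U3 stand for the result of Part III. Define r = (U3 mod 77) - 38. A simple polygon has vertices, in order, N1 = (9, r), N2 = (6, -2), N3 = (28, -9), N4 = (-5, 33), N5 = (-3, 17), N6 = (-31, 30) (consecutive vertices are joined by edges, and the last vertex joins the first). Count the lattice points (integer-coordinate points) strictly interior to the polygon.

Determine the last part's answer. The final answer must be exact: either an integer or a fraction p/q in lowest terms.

537

Part I: total draws C(10,3) = 120; favorable C(2,1)*C(8,2) = 56; P = 7/15; answer 7/15
Part II: U1 = 7/15; threaded value p + q = 22; m = -14; cross terms: (-32*-22 - 12*-10)=824, (12*-14 - -6*-22)=-300, (-6*-10 - -32*-14)=-388; twice the area = |136| = 136; area = 68; boundary points = 4 + 2 + 2 = 8; strictly interior points = area - boundary/2 + 1 = 65; answer 65
Part III: U2 = 65; c = 18; a(2) = -3*(0) + 1*(18) = 18; iterating: a(2)=18, a(3)=-54, a(4)=180, a(5)=-594, a(6)=1962, a(7)=-6480, a(8)=21402, a(9)=-70686, a(10)=233460, a(11)=-771066, a(12)=2546658; answer 2546658
Part IV: U3 = 2546658; r = -1; cross terms: (9*-2 - 6*-1)=-12, (6*-9 - 28*-2)=2, (28*33 - -5*-9)=879, (-5*17 - -3*33)=14, (-3*30 - -31*17)=437, (-31*-1 - 9*30)=-239; twice the area = |1081| = 1081; area = 1081/2; boundary points = 1 + 1 + 3 + 2 + 1 + 1 = 9; strictly interior points = area - boundary/2 + 1 = 537; answer 537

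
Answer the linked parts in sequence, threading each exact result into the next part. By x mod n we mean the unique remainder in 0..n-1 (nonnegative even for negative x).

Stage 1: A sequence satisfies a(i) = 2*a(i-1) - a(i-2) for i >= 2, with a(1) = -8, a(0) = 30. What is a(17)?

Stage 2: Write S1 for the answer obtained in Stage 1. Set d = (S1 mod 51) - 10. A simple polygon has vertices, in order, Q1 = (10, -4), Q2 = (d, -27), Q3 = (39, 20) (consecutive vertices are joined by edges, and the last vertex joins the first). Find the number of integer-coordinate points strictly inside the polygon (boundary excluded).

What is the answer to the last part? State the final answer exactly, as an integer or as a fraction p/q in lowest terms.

Stage 1: a(2) = 2*(-8) - 1*(30) = -46; iterating: a(2)=-46, a(3)=-84, a(4)=-122, a(5)=-160, a(6)=-198, a(7)=-236, a(8)=-274, a(9)=-312, a(10)=-350, a(11)=-388, a(12)=-426, a(13)=-464, a(14)=-502, a(15)=-540, a(16)=-578, a(17)=-616; answer -616
Stage 2: S1 = -616; d = 37; cross terms: (10*-27 - 37*-4)=-122, (37*20 - 39*-27)=1793, (39*-4 - 10*20)=-356; twice the area = |1315| = 1315; area = 1315/2; boundary points = 1 + 1 + 1 = 3; strictly interior points = area - boundary/2 + 1 = 657; answer 657

657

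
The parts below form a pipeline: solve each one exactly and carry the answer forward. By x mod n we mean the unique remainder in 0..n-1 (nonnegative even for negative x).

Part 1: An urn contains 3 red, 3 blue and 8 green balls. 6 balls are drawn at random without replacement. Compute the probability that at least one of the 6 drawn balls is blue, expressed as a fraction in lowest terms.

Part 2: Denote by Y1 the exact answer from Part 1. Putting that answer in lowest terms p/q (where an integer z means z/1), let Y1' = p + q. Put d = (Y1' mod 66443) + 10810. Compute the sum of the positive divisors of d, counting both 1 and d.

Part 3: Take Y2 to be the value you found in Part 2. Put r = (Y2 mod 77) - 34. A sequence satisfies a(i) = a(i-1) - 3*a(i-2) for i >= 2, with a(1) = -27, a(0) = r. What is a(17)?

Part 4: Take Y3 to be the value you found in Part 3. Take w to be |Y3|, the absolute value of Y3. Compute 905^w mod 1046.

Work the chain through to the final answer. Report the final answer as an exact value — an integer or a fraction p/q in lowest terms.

387

Part 1: total draws C(14,6) = 3003; complement C(11,6) = 462; favorable 3003 - 462 = 2541; P = 11/13; answer 11/13
Part 2: Y1 = 11/13; threaded value p + q = 24; d = 10834; 10834 = 2 * 5417; sigma = (1 + 2) * (1 + 5417) = 3 * 5418 = 16254; answer 16254
Part 3: Y2 = 16254; r = -27; a(2) = 1*(-27) - 3*(-27) = 54; iterating: a(2)=54, a(3)=135, a(4)=-27, a(5)=-432, a(6)=-351, a(7)=945, a(8)=1998, a(9)=-837, a(10)=-6831, a(11)=-4320, a(12)=16173, a(13)=29133, a(14)=-19386, a(15)=-106785, a(16)=-48627, a(17)=271728; answer 271728
Part 4: Y3 = 271728; w = 271728; squarings mod 1046: 905^1=905, 905^2=7, 905^4=49, 905^8=309, 905^16=295, 905^32=207, 905^64=1009, 905^128=323, 905^256=775, 905^512=221, 905^1024=725, 905^2048=533, 905^4096=623, 905^8192=63, 905^16384=831, 905^32768=201, 905^65536=653, 905^131072=687, 905^262144=223; 905^271728 = 905^16 * 905^32 * 905^64 * 905^256 * 905^1024 * 905^8192 * 905^262144 = 387 (mod 1046); answer 387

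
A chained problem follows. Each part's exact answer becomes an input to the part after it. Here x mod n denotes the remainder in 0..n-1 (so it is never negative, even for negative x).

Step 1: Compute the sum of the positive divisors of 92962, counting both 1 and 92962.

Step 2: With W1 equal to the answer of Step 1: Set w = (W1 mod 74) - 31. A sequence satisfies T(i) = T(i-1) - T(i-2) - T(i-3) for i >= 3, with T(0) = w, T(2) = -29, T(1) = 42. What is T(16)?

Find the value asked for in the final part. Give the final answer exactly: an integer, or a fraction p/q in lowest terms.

Step 1: 92962 = 2 * 53 * 877; sigma = (1 + 2) * (1 + 53) * (1 + 877) = 3 * 54 * 878 = 142236; answer 142236
Step 2: W1 = 142236; w = -23; T(3) = 1*(-29) - 1*(42) - 1*(-23) = -48; iterating: T(3)=-48, T(4)=-61, T(5)=16, T(6)=125, T(7)=170, T(8)=29, T(9)=-266, T(10)=-465, T(11)=-228, T(12)=503, T(13)=1196, T(14)=921, T(15)=-778, T(16)=-2895; answer -2895

-2895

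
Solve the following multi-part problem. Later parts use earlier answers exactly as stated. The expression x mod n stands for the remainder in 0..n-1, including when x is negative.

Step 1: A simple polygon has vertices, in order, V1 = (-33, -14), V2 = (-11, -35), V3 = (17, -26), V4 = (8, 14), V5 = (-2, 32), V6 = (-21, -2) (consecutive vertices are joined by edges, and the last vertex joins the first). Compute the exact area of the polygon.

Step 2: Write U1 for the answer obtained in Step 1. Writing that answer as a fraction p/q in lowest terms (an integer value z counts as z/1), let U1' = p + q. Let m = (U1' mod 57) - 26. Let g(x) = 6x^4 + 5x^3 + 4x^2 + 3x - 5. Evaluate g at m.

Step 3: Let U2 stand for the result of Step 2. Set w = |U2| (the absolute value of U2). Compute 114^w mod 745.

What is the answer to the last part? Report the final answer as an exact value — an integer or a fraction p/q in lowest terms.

104

Step 1: cross terms: (-33*-35 - -11*-14)=1001, (-11*-26 - 17*-35)=881, (17*14 - 8*-26)=446, (8*32 - -2*14)=284, (-2*-2 - -21*32)=676, (-21*-14 - -33*-2)=228; twice the area = |3516| = 3516; area = 1758; answer 1758
Step 2: U1 = 1758; threaded value p + q = 1759; m = 23; 6*(23)^4 + 5*(23)^3 + 4*(23)^2 + 3*(23)^1 - 5 = (1679046) + (60835) + (2116) + (69) + (-5) = 1742061; answer 1742061
Step 3: U2 = 1742061; w = 1742061; squarings mod 745: 114^1=114, 114^2=331, 114^4=46, 114^8=626, 114^16=6, 114^32=36, 114^64=551, 114^128=386, 114^256=741, 114^512=16, 114^1024=256, 114^2048=721, 114^4096=576, 114^8192=251, 114^16384=421, 114^32768=676, 114^65536=291, 114^131072=496, 114^262144=166, 114^524288=736, 114^1048576=81; 114^1742061 = 114^1 * 114^4 * 114^8 * 114^32 * 114^64 * 114^128 * 114^1024 * 114^4096 * 114^32768 * 114^131072 * 114^524288 * 114^1048576 = 104 (mod 745); answer 104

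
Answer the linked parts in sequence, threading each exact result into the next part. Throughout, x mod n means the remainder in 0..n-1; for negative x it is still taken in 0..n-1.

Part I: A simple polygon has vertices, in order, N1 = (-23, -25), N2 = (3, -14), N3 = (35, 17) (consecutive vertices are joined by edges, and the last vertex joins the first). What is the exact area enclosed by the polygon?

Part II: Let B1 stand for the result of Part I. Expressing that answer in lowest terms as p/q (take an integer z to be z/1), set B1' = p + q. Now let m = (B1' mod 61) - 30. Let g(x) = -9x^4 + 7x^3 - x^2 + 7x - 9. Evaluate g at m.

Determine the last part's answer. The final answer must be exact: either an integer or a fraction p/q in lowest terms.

-432129

Part I: cross terms: (-23*-14 - 3*-25)=397, (3*17 - 35*-14)=541, (35*-25 - -23*17)=-484; twice the area = |454| = 454; area = 227; answer 227
Part II: B1 = 227; threaded value p + q = 228; m = 15; -9*(15)^4 + 7*(15)^3 - 1*(15)^2 + 7*(15)^1 - 9 = (-455625) + (23625) + (-225) + (105) + (-9) = -432129; answer -432129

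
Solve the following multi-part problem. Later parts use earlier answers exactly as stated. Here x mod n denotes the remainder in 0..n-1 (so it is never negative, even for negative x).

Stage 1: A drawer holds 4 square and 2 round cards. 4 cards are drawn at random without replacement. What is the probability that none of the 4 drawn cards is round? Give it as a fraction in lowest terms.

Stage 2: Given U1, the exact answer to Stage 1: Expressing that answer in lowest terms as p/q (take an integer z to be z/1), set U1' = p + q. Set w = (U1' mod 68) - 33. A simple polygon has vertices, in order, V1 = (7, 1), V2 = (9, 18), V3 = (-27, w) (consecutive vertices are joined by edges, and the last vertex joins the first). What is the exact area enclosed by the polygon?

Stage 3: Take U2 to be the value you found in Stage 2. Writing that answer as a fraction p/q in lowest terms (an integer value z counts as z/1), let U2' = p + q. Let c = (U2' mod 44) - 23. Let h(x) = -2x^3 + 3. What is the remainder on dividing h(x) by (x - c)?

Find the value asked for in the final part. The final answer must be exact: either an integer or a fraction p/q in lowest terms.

6753

Stage 1: total draws C(6,4) = 15; favorable C(4,4) = 1; P = 1/15; answer 1/15
Stage 2: U1 = 1/15; threaded value p + q = 16; w = -17; cross terms: (7*18 - 9*1)=117, (9*-17 - -27*18)=333, (-27*1 - 7*-17)=92; twice the area = |542| = 542; area = 271; answer 271
Stage 3: U2 = 271; threaded value p + q = 272; c = -15; remainder = value at the root: -2*(-15)^3 + 3 = (6750) + (3) = 6753; answer 6753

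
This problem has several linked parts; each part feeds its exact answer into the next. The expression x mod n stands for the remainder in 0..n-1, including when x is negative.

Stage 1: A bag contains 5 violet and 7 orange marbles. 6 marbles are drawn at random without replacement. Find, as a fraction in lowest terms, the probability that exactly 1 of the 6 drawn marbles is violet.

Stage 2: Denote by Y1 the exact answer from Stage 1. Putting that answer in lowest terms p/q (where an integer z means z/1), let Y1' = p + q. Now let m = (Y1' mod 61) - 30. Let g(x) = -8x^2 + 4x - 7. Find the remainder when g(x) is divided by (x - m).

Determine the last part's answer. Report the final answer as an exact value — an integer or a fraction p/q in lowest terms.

-2819

Stage 1: total draws C(12,6) = 924; favorable C(5,1)*C(7,5) = 105; P = 5/44; answer 5/44
Stage 2: Y1 = 5/44; threaded value p + q = 49; m = 19; remainder = value at the root: -8*(19)^2 + 4*(19)^1 - 7 = (-2888) + (76) + (-7) = -2819; answer -2819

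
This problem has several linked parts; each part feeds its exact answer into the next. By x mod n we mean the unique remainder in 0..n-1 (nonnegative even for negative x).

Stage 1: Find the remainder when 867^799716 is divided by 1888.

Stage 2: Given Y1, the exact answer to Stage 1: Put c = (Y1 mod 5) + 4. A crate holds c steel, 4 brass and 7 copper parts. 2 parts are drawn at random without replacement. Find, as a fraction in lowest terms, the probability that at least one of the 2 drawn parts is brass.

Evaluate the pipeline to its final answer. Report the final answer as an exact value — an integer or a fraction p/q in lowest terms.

9/20

Stage 1: squarings mod 1888: 867^1=867, 867^2=265, 867^4=369, 867^8=225, 867^16=1537, 867^32=481, 867^64=1025, 867^128=897, 867^256=321, 867^512=1089, 867^1024=257, 867^2048=1857, 867^4096=961, 867^8192=289, 867^16384=449, 867^32768=1473, 867^65536=417, 867^131072=193, 867^262144=1377, 867^524288=577; 867^799716 = 867^4 * 867^32 * 867^64 * 867^128 * 867^256 * 867^512 * 867^4096 * 867^8192 * 867^262144 * 867^524288 = 1841 (mod 1888); answer 1841
Stage 2: Y1 = 1841; c = 5; total draws C(16,2) = 120; complement C(12,2) = 66; favorable 120 - 66 = 54; P = 9/20; answer 9/20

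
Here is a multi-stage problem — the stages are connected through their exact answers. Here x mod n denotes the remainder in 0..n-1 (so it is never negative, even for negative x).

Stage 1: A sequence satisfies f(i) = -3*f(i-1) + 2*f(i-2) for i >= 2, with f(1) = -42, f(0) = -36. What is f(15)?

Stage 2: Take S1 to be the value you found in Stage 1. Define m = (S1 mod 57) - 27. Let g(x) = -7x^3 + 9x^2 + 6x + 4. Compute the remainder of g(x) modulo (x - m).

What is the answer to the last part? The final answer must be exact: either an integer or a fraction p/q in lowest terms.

43636

Stage 1: f(2) = -3*(-42) + 2*(-36) = 54; iterating: f(2)=54, f(3)=-246, f(4)=846, f(5)=-3030, f(6)=10782, f(7)=-38406, f(8)=136782, f(9)=-487158, f(10)=1735038, f(11)=-6179430, f(12)=22008366, f(13)=-78383958, f(14)=279168606, f(15)=-994273734; answer -994273734
Stage 2: S1 = -994273734; m = -18; remainder = value at the root: -7*(-18)^3 + 9*(-18)^2 + 6*(-18)^1 + 4 = (40824) + (2916) + (-108) + (4) = 43636; answer 43636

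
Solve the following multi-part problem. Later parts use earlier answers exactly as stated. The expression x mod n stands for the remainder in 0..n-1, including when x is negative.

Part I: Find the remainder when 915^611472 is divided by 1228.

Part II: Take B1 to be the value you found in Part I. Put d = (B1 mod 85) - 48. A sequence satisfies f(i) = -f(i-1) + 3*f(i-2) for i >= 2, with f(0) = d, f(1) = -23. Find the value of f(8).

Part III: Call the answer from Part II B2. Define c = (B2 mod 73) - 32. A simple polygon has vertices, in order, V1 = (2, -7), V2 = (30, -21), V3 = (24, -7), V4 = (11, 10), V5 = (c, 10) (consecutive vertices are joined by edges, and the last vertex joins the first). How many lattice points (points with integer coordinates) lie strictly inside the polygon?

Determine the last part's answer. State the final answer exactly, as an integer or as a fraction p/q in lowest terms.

Part I: squarings mod 1228: 915^1=915, 915^2=957, 915^4=989, 915^8=633, 915^16=361, 915^32=153, 915^64=77, 915^128=1017, 915^256=313, 915^512=957, 915^1024=989, 915^2048=633, 915^4096=361, 915^8192=153, 915^16384=77, 915^32768=1017, 915^65536=313, 915^131072=957, 915^262144=989, 915^524288=633; 915^611472 = 915^16 * 915^128 * 915^1024 * 915^4096 * 915^16384 * 915^65536 * 915^524288 = 1225 (mod 1228); answer 1225
Part II: B1 = 1225; d = -13; f(2) = -1*(-23) + 3*(-13) = -16; iterating: f(2)=-16, f(3)=-53, f(4)=5, f(5)=-164, f(6)=179, f(7)=-671, f(8)=1208; answer 1208
Part III: B2 = 1208; c = 8; cross terms: (2*-21 - 30*-7)=168, (30*-7 - 24*-21)=294, (24*10 - 11*-7)=317, (11*10 - 8*10)=30, (8*-7 - 2*10)=-76; twice the area = |733| = 733; area = 733/2; boundary points = 14 + 2 + 1 + 3 + 1 = 21; strictly interior points = area - boundary/2 + 1 = 357; answer 357

357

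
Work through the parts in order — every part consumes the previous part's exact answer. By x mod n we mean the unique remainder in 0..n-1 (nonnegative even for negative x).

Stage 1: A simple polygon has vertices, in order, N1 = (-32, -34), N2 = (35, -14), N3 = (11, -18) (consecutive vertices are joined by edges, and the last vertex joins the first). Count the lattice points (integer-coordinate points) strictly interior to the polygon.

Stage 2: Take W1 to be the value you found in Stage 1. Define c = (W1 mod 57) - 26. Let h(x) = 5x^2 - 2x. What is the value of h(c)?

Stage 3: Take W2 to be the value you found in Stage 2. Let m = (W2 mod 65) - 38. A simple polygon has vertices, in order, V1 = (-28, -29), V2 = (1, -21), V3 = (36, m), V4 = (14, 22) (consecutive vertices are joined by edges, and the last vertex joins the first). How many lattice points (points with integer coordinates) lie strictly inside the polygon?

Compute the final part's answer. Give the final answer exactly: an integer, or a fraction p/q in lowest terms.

1315

Stage 1: cross terms: (-32*-14 - 35*-34)=1638, (35*-18 - 11*-14)=-476, (11*-34 - -32*-18)=-950; twice the area = |212| = 212; area = 106; boundary points = 1 + 4 + 1 = 6; strictly interior points = area - boundary/2 + 1 = 104; answer 104
Stage 2: W1 = 104; c = 21; 5*(21)^2 - 2*(21)^1 = (2205) + (-42) = 2163; answer 2163
Stage 3: W2 = 2163; m = -20; cross terms: (-28*-21 - 1*-29)=617, (1*-20 - 36*-21)=736, (36*22 - 14*-20)=1072, (14*-29 - -28*22)=210; twice the area = |2635| = 2635; area = 2635/2; boundary points = 1 + 1 + 2 + 3 = 7; strictly interior points = area - boundary/2 + 1 = 1315; answer 1315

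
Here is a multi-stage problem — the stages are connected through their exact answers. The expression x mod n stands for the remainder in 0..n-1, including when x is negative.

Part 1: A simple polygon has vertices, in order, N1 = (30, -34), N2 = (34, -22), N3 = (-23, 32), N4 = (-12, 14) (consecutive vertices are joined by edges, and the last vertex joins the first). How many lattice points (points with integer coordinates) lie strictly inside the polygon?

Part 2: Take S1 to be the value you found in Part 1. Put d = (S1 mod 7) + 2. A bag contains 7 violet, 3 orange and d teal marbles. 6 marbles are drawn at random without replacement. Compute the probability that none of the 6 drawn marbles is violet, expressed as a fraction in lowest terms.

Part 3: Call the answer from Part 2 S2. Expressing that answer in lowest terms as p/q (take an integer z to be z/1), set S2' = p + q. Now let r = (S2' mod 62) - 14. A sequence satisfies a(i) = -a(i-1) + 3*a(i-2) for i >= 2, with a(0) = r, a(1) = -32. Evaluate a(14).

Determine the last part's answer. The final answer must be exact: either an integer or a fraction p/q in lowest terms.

Part 1: cross terms: (30*-22 - 34*-34)=496, (34*32 - -23*-22)=582, (-23*14 - -12*32)=62, (-12*-34 - 30*14)=-12; twice the area = |1128| = 1128; area = 564; boundary points = 4 + 3 + 1 + 6 = 14; strictly interior points = area - boundary/2 + 1 = 558; answer 558
Part 2: S1 = 558; d = 7; total draws C(17,6) = 12376; favorable C(10,6) = 210; P = 15/884; answer 15/884
Part 3: S2 = 15/884; threaded value p + q = 899; r = 17; a(2) = -1*(-32) + 3*(17) = 83; iterating: a(2)=83, a(3)=-179, a(4)=428, a(5)=-965, a(6)=2249, a(7)=-5144, a(8)=11891, a(9)=-27323, a(10)=62996, a(11)=-144965, a(12)=333953, a(13)=-768848, a(14)=1770707; answer 1770707

1770707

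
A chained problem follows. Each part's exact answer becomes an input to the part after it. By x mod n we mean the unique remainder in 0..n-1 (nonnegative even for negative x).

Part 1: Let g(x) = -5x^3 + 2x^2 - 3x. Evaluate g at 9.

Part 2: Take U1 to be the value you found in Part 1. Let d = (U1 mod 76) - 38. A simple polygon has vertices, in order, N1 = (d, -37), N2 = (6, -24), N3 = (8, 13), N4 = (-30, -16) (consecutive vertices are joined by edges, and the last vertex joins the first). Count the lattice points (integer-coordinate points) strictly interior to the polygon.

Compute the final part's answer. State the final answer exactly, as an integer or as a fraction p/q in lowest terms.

Part 1: -5*(9)^3 + 2*(9)^2 - 3*(9)^1 = (-3645) + (162) + (-27) = -3510; answer -3510
Part 2: U1 = -3510; d = 24; cross terms: (24*-24 - 6*-37)=-354, (6*13 - 8*-24)=270, (8*-16 - -30*13)=262, (-30*-37 - 24*-16)=1494; twice the area = |1672| = 1672; area = 836; boundary points = 1 + 1 + 1 + 3 = 6; strictly interior points = area - boundary/2 + 1 = 834; answer 834

834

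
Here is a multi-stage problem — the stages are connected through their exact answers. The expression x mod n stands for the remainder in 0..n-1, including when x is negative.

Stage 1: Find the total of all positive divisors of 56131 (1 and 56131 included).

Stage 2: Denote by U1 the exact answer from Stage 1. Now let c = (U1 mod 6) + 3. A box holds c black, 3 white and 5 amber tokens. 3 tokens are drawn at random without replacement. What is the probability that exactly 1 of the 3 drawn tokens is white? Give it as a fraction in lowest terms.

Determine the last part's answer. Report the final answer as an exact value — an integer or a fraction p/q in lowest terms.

Stage 1: 56131 is prime, so its only divisors are 1 and 56131; sigma = 1 + 56131 = 56132; answer 56132
Stage 2: U1 = 56132; c = 5; total draws C(13,3) = 286; favorable C(3,1)*C(10,2) = 135; P = 135/286; answer 135/286

135/286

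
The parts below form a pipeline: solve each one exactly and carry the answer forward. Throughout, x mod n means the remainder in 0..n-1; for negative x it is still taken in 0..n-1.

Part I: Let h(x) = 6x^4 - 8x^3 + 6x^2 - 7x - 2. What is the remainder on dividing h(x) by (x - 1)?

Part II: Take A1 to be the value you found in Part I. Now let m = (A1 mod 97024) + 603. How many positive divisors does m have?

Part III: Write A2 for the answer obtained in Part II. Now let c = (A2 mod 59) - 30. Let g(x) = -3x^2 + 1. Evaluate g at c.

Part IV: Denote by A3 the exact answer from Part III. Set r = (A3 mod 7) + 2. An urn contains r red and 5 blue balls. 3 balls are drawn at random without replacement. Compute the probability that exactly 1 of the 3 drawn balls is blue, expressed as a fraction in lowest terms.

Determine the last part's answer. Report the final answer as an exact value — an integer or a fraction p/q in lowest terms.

Part I: remainder = value at the root: 6*(1)^4 - 8*(1)^3 + 6*(1)^2 - 7*(1)^1 - 2 = (6) + (-8) + (6) + (-7) + (-2) = -5; answer -5
Part II: A1 = -5; m = 97622; 97622 = 2 * 7 * 19 * 367; number of divisors = (1+1) * (1+1) * (1+1) * (1+1) = 16; answer 16
Part III: A2 = 16; c = -14; -3*(-14)^2 + 1 = (-588) + (1) = -587; answer -587
Part IV: A3 = -587; r = 3; total draws C(8,3) = 56; favorable C(5,1)*C(3,2) = 15; P = 15/56; answer 15/56

15/56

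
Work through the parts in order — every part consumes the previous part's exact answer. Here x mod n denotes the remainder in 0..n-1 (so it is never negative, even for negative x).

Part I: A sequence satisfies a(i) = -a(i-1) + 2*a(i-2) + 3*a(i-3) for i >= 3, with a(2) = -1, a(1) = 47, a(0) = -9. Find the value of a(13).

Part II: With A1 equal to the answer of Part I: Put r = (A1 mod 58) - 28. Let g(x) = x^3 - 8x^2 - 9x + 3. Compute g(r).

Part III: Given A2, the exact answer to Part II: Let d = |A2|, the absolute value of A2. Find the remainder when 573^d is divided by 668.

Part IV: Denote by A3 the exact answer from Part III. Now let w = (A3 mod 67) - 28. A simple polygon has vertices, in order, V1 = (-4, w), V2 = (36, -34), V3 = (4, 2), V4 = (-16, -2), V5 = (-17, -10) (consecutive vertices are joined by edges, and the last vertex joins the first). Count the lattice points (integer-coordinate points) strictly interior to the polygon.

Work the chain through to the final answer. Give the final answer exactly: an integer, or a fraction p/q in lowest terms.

222

Part I: a(3) = -1*(-1) + 2*(47) + 3*(-9) = 68; iterating: a(3)=68, a(4)=71, a(5)=62, a(6)=284, a(7)=53, a(8)=701, a(9)=257, a(10)=1304, a(11)=1313, a(12)=2066, a(13)=4472; answer 4472
Part II: A1 = 4472; r = -22; 1*(-22)^3 - 8*(-22)^2 - 9*(-22)^1 + 3 = (-10648) + (-3872) + (198) + (3) = -14319; answer -14319
Part III: A2 = -14319; d = 14319; squarings mod 668: 573^1=573, 573^2=341, 573^4=49, 573^8=397, 573^16=629, 573^32=185, 573^64=157, 573^128=601, 573^256=481, 573^512=233, 573^1024=181, 573^2048=29, 573^4096=173, 573^8192=537; 573^14319 = 573^1 * 573^2 * 573^4 * 573^8 * 573^32 * 573^64 * 573^128 * 573^256 * 573^512 * 573^1024 * 573^4096 * 573^8192 = 229 (mod 668); answer 229
Part IV: A3 = 229; w = 0; cross terms: (-4*-34 - 36*0)=136, (36*2 - 4*-34)=208, (4*-2 - -16*2)=24, (-16*-10 - -17*-2)=126, (-17*0 - -4*-10)=-40; twice the area = |454| = 454; area = 227; boundary points = 2 + 4 + 4 + 1 + 1 = 12; strictly interior points = area - boundary/2 + 1 = 222; answer 222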